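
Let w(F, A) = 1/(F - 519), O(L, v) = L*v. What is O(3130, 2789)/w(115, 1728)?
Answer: -3526746280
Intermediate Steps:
w(F, A) = 1/(-519 + F)
O(3130, 2789)/w(115, 1728) = (3130*2789)/(1/(-519 + 115)) = 8729570/(1/(-404)) = 8729570/(-1/404) = 8729570*(-404) = -3526746280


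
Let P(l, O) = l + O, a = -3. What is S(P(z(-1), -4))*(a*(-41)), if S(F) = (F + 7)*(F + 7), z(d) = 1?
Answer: 1968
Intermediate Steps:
P(l, O) = O + l
S(F) = (7 + F)**2 (S(F) = (7 + F)*(7 + F) = (7 + F)**2)
S(P(z(-1), -4))*(a*(-41)) = (7 + (-4 + 1))**2*(-3*(-41)) = (7 - 3)**2*123 = 4**2*123 = 16*123 = 1968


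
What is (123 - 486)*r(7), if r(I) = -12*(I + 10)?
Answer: 74052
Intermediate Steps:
r(I) = -120 - 12*I (r(I) = -12*(10 + I) = -120 - 12*I)
(123 - 486)*r(7) = (123 - 486)*(-120 - 12*7) = -363*(-120 - 84) = -363*(-204) = 74052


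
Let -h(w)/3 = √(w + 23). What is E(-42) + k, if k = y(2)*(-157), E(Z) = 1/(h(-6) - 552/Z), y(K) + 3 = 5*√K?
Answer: 456101/967 - 785*√2 + 147*√17/967 ≈ -637.87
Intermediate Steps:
h(w) = -3*√(23 + w) (h(w) = -3*√(w + 23) = -3*√(23 + w))
y(K) = -3 + 5*√K
E(Z) = 1/(-552/Z - 3*√17) (E(Z) = 1/(-3*√(23 - 6) - 552/Z) = 1/(-3*√17 - 552/Z) = 1/(-552/Z - 3*√17))
k = 471 - 785*√2 (k = (-3 + 5*√2)*(-157) = 471 - 785*√2 ≈ -639.16)
E(-42) + k = (⅓)*(-42)/(-184 - 1*(-42)*√17) + (471 - 785*√2) = (⅓)*(-42)/(-184 + 42*√17) + (471 - 785*√2) = -14/(-184 + 42*√17) + (471 - 785*√2) = 471 - 785*√2 - 14/(-184 + 42*√17)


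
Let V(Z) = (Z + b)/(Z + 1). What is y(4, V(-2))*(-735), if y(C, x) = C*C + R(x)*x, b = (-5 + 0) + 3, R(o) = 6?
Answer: -29400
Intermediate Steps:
b = -2 (b = -5 + 3 = -2)
V(Z) = (-2 + Z)/(1 + Z) (V(Z) = (Z - 2)/(Z + 1) = (-2 + Z)/(1 + Z))
y(C, x) = C² + 6*x (y(C, x) = C*C + 6*x = C² + 6*x)
y(4, V(-2))*(-735) = (4² + 6*((-2 - 2)/(1 - 2)))*(-735) = (16 + 6*(-4/(-1)))*(-735) = (16 + 6*(-1*(-4)))*(-735) = (16 + 6*4)*(-735) = (16 + 24)*(-735) = 40*(-735) = -29400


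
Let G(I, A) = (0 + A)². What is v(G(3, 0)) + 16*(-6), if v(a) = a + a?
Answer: -96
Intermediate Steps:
G(I, A) = A²
v(a) = 2*a
v(G(3, 0)) + 16*(-6) = 2*0² + 16*(-6) = 2*0 - 96 = 0 - 96 = -96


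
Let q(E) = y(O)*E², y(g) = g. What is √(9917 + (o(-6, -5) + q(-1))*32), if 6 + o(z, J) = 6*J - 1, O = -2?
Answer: √8669 ≈ 93.107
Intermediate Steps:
o(z, J) = -7 + 6*J (o(z, J) = -6 + (6*J - 1) = -6 + (-1 + 6*J) = -7 + 6*J)
q(E) = -2*E²
√(9917 + (o(-6, -5) + q(-1))*32) = √(9917 + ((-7 + 6*(-5)) - 2*(-1)²)*32) = √(9917 + ((-7 - 30) - 2*1)*32) = √(9917 + (-37 - 2)*32) = √(9917 - 39*32) = √(9917 - 1248) = √8669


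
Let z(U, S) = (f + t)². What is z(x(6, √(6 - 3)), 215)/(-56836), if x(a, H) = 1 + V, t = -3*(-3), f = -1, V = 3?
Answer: -16/14209 ≈ -0.0011260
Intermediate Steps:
t = 9
x(a, H) = 4 (x(a, H) = 1 + 3 = 4)
z(U, S) = 64 (z(U, S) = (-1 + 9)² = 8² = 64)
z(x(6, √(6 - 3)), 215)/(-56836) = 64/(-56836) = 64*(-1/56836) = -16/14209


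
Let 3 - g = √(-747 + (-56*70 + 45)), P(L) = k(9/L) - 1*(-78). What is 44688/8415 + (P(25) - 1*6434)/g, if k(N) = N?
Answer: (-88914411*I + 74480*√4622)/(14025*(√4622 + 3*I)) ≈ 1.1933 - 93.304*I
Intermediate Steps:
P(L) = 78 + 9/L (P(L) = 9/L - 1*(-78) = 9/L + 78 = 78 + 9/L)
g = 3 - I*√4622 (g = 3 - √(-747 + (-56*70 + 45)) = 3 - √(-747 + (-3920 + 45)) = 3 - √(-747 - 3875) = 3 - √(-4622) = 3 - I*√4622 ≈ 3.0 - 67.985*I)
44688/8415 + (P(25) - 1*6434)/g = 44688/8415 + ((78 + 9/25) - 1*6434)/(3 - I*√4622) = 44688*(1/8415) + ((78 + 9*(1/25)) - 6434)/(3 - I*√4622) = 14896/2805 + ((78 + 9/25) - 6434)/(3 - I*√4622) = 14896/2805 + (1959/25 - 6434)/(3 - I*√4622) = 14896/2805 - 158891/(25*(3 - I*√4622))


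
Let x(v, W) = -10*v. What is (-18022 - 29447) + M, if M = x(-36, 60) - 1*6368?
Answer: -53477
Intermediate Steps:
M = -6008 (M = -10*(-36) - 1*6368 = 360 - 6368 = -6008)
(-18022 - 29447) + M = (-18022 - 29447) - 6008 = -47469 - 6008 = -53477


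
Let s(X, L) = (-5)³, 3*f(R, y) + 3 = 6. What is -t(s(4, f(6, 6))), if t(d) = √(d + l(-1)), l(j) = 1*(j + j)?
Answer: -I*√127 ≈ -11.269*I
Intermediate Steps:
f(R, y) = 1 (f(R, y) = -1 + (⅓)*6 = -1 + 2 = 1)
l(j) = 2*j (l(j) = 1*(2*j) = 2*j)
s(X, L) = -125
t(d) = √(-2 + d) (t(d) = √(d + 2*(-1)) = √(d - 2) = √(-2 + d))
-t(s(4, f(6, 6))) = -√(-2 - 125) = -√(-127) = -I*√127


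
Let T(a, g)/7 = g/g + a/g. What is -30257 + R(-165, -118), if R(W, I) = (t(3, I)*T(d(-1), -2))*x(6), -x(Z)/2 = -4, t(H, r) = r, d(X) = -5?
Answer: -53385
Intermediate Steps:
x(Z) = 8 (x(Z) = -2*(-4) = 8)
T(a, g) = 7 + 7*a/g (T(a, g) = 7*(g/g + a/g) = 7*(1 + a/g) = 7 + 7*a/g)
R(W, I) = 196*I (R(W, I) = (I*(7 + 7*(-5)/(-2)))*8 = (I*(7 + 7*(-5)*(-½)))*8 = (I*(7 + 35/2))*8 = (I*(49/2))*8 = (49*I/2)*8 = 196*I)
-30257 + R(-165, -118) = -30257 + 196*(-118) = -30257 - 23128 = -53385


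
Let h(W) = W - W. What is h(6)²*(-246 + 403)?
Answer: 0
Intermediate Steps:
h(W) = 0
h(6)²*(-246 + 403) = 0²*(-246 + 403) = 0*157 = 0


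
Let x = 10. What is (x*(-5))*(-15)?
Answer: 750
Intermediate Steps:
(x*(-5))*(-15) = (10*(-5))*(-15) = -50*(-15) = 750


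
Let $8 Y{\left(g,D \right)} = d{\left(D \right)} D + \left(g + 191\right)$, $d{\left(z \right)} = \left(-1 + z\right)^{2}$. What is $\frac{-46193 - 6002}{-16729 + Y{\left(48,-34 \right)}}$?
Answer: $\frac{417560}{175243} \approx 2.3827$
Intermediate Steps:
$Y{\left(g,D \right)} = \frac{191}{8} + \frac{g}{8} + \frac{D \left(-1 + D\right)^{2}}{8}$ ($Y{\left(g,D \right)} = \frac{\left(-1 + D\right)^{2} D + \left(g + 191\right)}{8} = \frac{D \left(-1 + D\right)^{2} + \left(191 + g\right)}{8} = \frac{191 + g + D \left(-1 + D\right)^{2}}{8} = \frac{191}{8} + \frac{g}{8} + \frac{D \left(-1 + D\right)^{2}}{8}$)
$\frac{-46193 - 6002}{-16729 + Y{\left(48,-34 \right)}} = \frac{-46193 - 6002}{-16729 + \left(\frac{191}{8} + \frac{1}{8} \cdot 48 + \frac{1}{8} \left(-34\right) \left(-1 - 34\right)^{2}\right)} = - \frac{52195}{-16729 + \left(\frac{191}{8} + 6 + \frac{1}{8} \left(-34\right) \left(-35\right)^{2}\right)} = - \frac{52195}{-16729 + \left(\frac{191}{8} + 6 + \frac{1}{8} \left(-34\right) 1225\right)} = - \frac{52195}{-16729 + \left(\frac{191}{8} + 6 - \frac{20825}{4}\right)} = - \frac{52195}{-16729 - \frac{41411}{8}} = - \frac{52195}{- \frac{175243}{8}} = \left(-52195\right) \left(- \frac{8}{175243}\right) = \frac{417560}{175243}$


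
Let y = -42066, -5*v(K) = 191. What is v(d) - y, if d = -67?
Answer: 210139/5 ≈ 42028.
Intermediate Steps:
v(K) = -191/5 (v(K) = -1/5*191 = -191/5)
v(d) - y = -191/5 - 1*(-42066) = -191/5 + 42066 = 210139/5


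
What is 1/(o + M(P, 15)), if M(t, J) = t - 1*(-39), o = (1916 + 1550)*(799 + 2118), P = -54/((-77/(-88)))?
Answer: 7/70772095 ≈ 9.8909e-8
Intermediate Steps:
P = -432/7 (P = -54/((-77*(-1/88))) = -54/7/8 = -54*8/7 = -432/7 ≈ -61.714)
o = 10110322 (o = 3466*2917 = 10110322)
M(t, J) = 39 + t (M(t, J) = t + 39 = 39 + t)
1/(o + M(P, 15)) = 1/(10110322 + (39 - 432/7)) = 1/(10110322 - 159/7) = 1/(70772095/7) = 7/70772095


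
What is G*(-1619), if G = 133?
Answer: -215327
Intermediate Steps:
G*(-1619) = 133*(-1619) = -215327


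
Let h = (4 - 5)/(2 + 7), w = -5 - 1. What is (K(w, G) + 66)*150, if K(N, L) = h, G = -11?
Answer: 29650/3 ≈ 9883.3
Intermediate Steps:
w = -6
h = -1/9 ≈ -0.11111
K(N, L) = -1/9
(K(w, G) + 66)*150 = (-1/9 + 66)*150 = (593/9)*150 = 29650/3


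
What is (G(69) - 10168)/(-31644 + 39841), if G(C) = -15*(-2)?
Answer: -10138/8197 ≈ -1.2368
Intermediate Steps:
G(C) = 30
(G(69) - 10168)/(-31644 + 39841) = (30 - 10168)/(-31644 + 39841) = -10138/8197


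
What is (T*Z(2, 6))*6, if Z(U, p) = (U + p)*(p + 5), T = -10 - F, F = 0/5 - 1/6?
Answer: -5192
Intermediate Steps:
F = -⅙ (F = 0*(⅕) - 1*⅙ = 0 - ⅙ = -⅙ ≈ -0.16667)
T = -59/6 (T = -10 - 1*(-⅙) = -10 + ⅙ = -59/6 ≈ -9.8333)
Z(U, p) = (5 + p)*(U + p) (Z(U, p) = (U + p)*(5 + p) = (5 + p)*(U + p))
(T*Z(2, 6))*6 = -59*(6² + 5*2 + 5*6 + 2*6)/6*6 = -59*(36 + 10 + 30 + 12)/6*6 = -59/6*88*6 = -2596/3*6 = -5192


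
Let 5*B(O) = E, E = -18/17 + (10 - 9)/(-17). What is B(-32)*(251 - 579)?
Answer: 6232/85 ≈ 73.318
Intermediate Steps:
E = -19/17 (E = -18*1/17 + 1*(-1/17) = -18/17 - 1/17 = -19/17 ≈ -1.1176)
B(O) = -19/85 (B(O) = (1/5)*(-19/17) = -19/85)
B(-32)*(251 - 579) = -19*(251 - 579)/85 = -19/85*(-328) = 6232/85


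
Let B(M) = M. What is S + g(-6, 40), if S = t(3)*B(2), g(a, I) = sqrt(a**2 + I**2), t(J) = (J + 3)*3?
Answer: 36 + 2*sqrt(409) ≈ 76.448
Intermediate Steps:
t(J) = 9 + 3*J (t(J) = (3 + J)*3 = 9 + 3*J)
g(a, I) = sqrt(I**2 + a**2)
S = 36 (S = (9 + 3*3)*2 = (9 + 9)*2 = 18*2 = 36)
S + g(-6, 40) = 36 + sqrt(40**2 + (-6)**2) = 36 + sqrt(1600 + 36) = 36 + sqrt(1636) = 36 + 2*sqrt(409)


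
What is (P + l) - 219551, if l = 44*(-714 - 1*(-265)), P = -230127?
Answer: -469434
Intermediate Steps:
l = -19756 (l = 44*(-714 + 265) = 44*(-449) = -19756)
(P + l) - 219551 = (-230127 - 19756) - 219551 = -249883 - 219551 = -469434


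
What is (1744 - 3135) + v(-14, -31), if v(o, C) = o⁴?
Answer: 37025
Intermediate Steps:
(1744 - 3135) + v(-14, -31) = (1744 - 3135) + (-14)⁴ = -1391 + 38416 = 37025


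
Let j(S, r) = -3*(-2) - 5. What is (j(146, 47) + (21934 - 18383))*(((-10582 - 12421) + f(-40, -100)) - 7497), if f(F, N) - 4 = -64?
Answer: -108549120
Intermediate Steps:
j(S, r) = 1 (j(S, r) = 6 - 5 = 1)
f(F, N) = -60 (f(F, N) = 4 - 64 = -60)
(j(146, 47) + (21934 - 18383))*(((-10582 - 12421) + f(-40, -100)) - 7497) = (1 + (21934 - 18383))*(((-10582 - 12421) - 60) - 7497) = (1 + 3551)*((-23003 - 60) - 7497) = 3552*(-23063 - 7497) = 3552*(-30560) = -108549120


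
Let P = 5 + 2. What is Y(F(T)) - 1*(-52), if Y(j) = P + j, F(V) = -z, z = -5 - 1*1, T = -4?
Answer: 65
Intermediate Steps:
P = 7
z = -6 (z = -5 - 1 = -6)
F(V) = 6 (F(V) = -1*(-6) = 6)
Y(j) = 7 + j
Y(F(T)) - 1*(-52) = (7 + 6) - 1*(-52) = 13 + 52 = 65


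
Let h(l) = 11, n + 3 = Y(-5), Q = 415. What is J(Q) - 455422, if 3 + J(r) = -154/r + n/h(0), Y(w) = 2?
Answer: -2079017234/4565 ≈ -4.5543e+5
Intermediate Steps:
n = -1 (n = -3 + 2 = -1)
J(r) = -34/11 - 154/r (J(r) = -3 + (-154/r - 1/11) = -3 + (-1/11 - 154/r) = -34/11 - 154/r)
J(Q) - 455422 = (-34/11 - 154/415) - 455422 = -15804/4565 - 455422 = -2079017234/4565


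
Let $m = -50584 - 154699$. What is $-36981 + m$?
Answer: $-242264$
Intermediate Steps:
$m = -205283$ ($m = -50584 - 154699 = -205283$)
$-36981 + m = -36981 - 205283 = -242264$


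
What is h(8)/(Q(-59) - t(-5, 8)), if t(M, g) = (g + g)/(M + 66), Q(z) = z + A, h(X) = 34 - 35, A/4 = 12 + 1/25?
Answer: 1525/16931 ≈ 0.090071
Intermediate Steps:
A = 1204/25 (A = 4*(12 + 1/25) = 4*(301/25) = 1204/25 ≈ 48.160)
h(X) = -1
Q(z) = 1204/25 + z (Q(z) = z + 1204/25 = 1204/25 + z)
t(M, g) = 2*g/(66 + M) (t(M, g) = (2*g)/(66 + M) = 2*g/(66 + M))
h(8)/(Q(-59) - t(-5, 8)) = -1/((1204/25 - 59) - 2*8/(66 - 5)) = -1/(-271/25 - 2*8/61) = -1/(-271/25 - 1*16/61) = -1/(-271/25 - 16/61) = -1/(-16931/1525) = -1*(-1525/16931) = 1525/16931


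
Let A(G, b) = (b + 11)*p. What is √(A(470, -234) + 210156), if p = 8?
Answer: 2*√52093 ≈ 456.48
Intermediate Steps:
A(G, b) = 88 + 8*b (A(G, b) = (b + 11)*8 = (11 + b)*8 = 88 + 8*b)
√(A(470, -234) + 210156) = √((88 + 8*(-234)) + 210156) = √((88 - 1872) + 210156) = √(-1784 + 210156) = √208372 = 2*√52093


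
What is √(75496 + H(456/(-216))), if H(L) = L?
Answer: √679445/3 ≈ 274.76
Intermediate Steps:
√(75496 + H(456/(-216))) = √(75496 + 456/(-216)) = √(75496 + 456*(-1/216)) = √(75496 - 19/9) = √(679445/9) = √679445/3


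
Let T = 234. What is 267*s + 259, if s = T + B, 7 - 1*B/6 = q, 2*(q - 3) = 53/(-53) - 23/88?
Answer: 6173671/88 ≈ 70155.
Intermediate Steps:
q = 417/176 (q = 3 + (53/(-53) - 23/88)/2 = 3 + (53*(-1/53) - 23*1/88)/2 = 3 + (-1 - 23/88)/2 = 3 + (½)*(-111/88) = 3 - 111/176 = 417/176 ≈ 2.3693)
B = 2445/88 (B = 42 - 6*417/176 = 42 - 1251/88 = 2445/88 ≈ 27.784)
s = 23037/88 (s = 234 + 2445/88 = 23037/88 ≈ 261.78)
267*s + 259 = 267*(23037/88) + 259 = 6150879/88 + 259 = 6173671/88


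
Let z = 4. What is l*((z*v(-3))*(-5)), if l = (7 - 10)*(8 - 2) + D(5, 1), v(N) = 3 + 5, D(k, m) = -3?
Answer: 3360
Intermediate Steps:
v(N) = 8
l = -21 (l = (7 - 10)*(8 - 2) - 3 = -3*6 - 3 = -18 - 3 = -21)
l*((z*v(-3))*(-5)) = -21*4*8*(-5) = -672*(-5) = -21*(-160) = 3360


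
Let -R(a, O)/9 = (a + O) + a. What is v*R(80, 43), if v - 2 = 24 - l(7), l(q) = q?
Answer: -34713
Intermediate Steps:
R(a, O) = -18*a - 9*O (R(a, O) = -9*((a + O) + a) = -9*((O + a) + a) = -9*(O + 2*a) = -18*a - 9*O)
v = 19 (v = 2 + (24 - 1*7) = 2 + (24 - 7) = 2 + 17 = 19)
v*R(80, 43) = 19*(-18*80 - 9*43) = 19*(-1440 - 387) = 19*(-1827) = -34713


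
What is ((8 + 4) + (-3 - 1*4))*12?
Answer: 60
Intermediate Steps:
((8 + 4) + (-3 - 1*4))*12 = (12 + (-3 - 4))*12 = (12 - 7)*12 = 5*12 = 60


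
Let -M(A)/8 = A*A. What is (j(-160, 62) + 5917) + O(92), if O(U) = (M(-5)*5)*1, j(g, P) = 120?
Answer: 5037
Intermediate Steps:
M(A) = -8*A² (M(A) = -8*A*A = -8*A²)
O(U) = -1000 (O(U) = (-8*(-5)²*5)*1 = (-8*25*5)*1 = -200*5*1 = -1000*1 = -1000)
(j(-160, 62) + 5917) + O(92) = (120 + 5917) - 1000 = 6037 - 1000 = 5037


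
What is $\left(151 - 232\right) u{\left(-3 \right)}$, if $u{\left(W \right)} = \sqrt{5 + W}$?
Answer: $- 81 \sqrt{2} \approx -114.55$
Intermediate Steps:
$\left(151 - 232\right) u{\left(-3 \right)} = \left(151 - 232\right) \sqrt{5 - 3} = - 81 \sqrt{2}$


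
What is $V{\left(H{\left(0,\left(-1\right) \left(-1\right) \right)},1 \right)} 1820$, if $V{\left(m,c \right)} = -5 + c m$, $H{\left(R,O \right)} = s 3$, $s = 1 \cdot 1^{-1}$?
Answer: $-3640$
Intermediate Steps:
$s = 1$ ($s = 1 \cdot 1 = 1$)
$H{\left(R,O \right)} = 3$ ($H{\left(R,O \right)} = 1 \cdot 3 = 3$)
$V{\left(H{\left(0,\left(-1\right) \left(-1\right) \right)},1 \right)} 1820 = \left(-5 + 1 \cdot 3\right) 1820 = \left(-5 + 3\right) 1820 = \left(-2\right) 1820 = -3640$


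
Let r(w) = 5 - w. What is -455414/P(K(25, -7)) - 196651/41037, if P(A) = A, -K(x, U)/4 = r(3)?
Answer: 9343625555/164148 ≈ 56922.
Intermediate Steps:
K(x, U) = -8 (K(x, U) = -4*(5 - 1*3) = -4*(5 - 3) = -4*2 = -8)
-455414/P(K(25, -7)) - 196651/41037 = -455414/(-8) - 196651/41037 = -455414*(-1/8) - 196651*1/41037 = 227707/4 - 196651/41037 = 9343625555/164148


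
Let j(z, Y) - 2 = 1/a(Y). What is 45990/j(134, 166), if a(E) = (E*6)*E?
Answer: 1086257520/47239 ≈ 22995.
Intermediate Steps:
a(E) = 6*E**2 (a(E) = (6*E)*E = 6*E**2)
j(z, Y) = 2 + 1/(6*Y**2)
45990/j(134, 166) = 45990/(2 + (1/6)/166**2) = 45990/(2 + (1/6)*(1/27556)) = 45990/(2 + 1/165336) = 45990/(330673/165336) = 45990*(165336/330673) = 1086257520/47239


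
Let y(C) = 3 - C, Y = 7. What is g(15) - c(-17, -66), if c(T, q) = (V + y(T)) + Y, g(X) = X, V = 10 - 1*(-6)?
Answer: -28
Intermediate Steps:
V = 16 (V = 10 + 6 = 16)
c(T, q) = 26 - T (c(T, q) = (16 + (3 - T)) + 7 = (19 - T) + 7 = 26 - T)
g(15) - c(-17, -66) = 15 - (26 - 1*(-17)) = 15 - (26 + 17) = 15 - 1*43 = 15 - 43 = -28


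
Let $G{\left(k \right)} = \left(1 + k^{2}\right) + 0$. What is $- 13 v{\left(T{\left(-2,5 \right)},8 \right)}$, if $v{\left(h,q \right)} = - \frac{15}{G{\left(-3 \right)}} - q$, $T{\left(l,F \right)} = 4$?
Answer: $\frac{247}{2} \approx 123.5$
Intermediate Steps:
$G{\left(k \right)} = 1 + k^{2}$
$v{\left(h,q \right)} = - \frac{3}{2} - q$ ($v{\left(h,q \right)} = - \frac{15}{1 + \left(-3\right)^{2}} - q = - \frac{15}{1 + 9} - q = - \frac{15}{10} - q = \left(-15\right) \frac{1}{10} - q = - \frac{3}{2} - q$)
$- 13 v{\left(T{\left(-2,5 \right)},8 \right)} = - 13 \left(- \frac{3}{2} - 8\right) = \left(-13\right) \left(- \frac{19}{2}\right) = \frac{247}{2}$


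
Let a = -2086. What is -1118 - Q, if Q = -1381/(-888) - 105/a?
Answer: -148137245/132312 ≈ -1119.6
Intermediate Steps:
Q = 212429/132312 (Q = -1381/(-888) - 105/(-2086) = -1381*(-1/888) - 105*(-1/2086) = 1381/888 + 15/298 = 212429/132312 ≈ 1.6055)
-1118 - Q = -1118 - 1*212429/132312 = -1118 - 212429/132312 = -148137245/132312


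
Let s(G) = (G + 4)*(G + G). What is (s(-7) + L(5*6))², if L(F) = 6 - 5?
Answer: 1849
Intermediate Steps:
L(F) = 1
s(G) = 2*G*(4 + G) (s(G) = (4 + G)*(2*G) = 2*G*(4 + G))
(s(-7) + L(5*6))² = (2*(-7)*(4 - 7) + 1)² = (2*(-7)*(-3) + 1)² = (42 + 1)² = 43² = 1849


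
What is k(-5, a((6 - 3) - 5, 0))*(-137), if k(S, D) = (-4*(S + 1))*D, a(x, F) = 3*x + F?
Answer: 13152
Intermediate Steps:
a(x, F) = F + 3*x
k(S, D) = D*(-4 - 4*S) (k(S, D) = (-4*(1 + S))*D = (-4 - 4*S)*D = D*(-4 - 4*S))
k(-5, a((6 - 3) - 5, 0))*(-137) = -4*(0 + 3*((6 - 3) - 5))*(1 - 5)*(-137) = -4*(0 + 3*(3 - 5))*(-4)*(-137) = -4*(0 + 3*(-2))*(-4)*(-137) = -4*(0 - 6)*(-4)*(-137) = -4*(-6)*(-4)*(-137) = -96*(-137) = 13152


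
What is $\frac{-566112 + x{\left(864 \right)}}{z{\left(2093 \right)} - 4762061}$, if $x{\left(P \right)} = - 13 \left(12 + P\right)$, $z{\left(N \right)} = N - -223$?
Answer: $\frac{115500}{951949} \approx 0.12133$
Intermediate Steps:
$z{\left(N \right)} = 223 + N$ ($z{\left(N \right)} = N + 223 = 223 + N$)
$x{\left(P \right)} = -156 - 13 P$
$\frac{-566112 + x{\left(864 \right)}}{z{\left(2093 \right)} - 4762061} = \frac{-566112 - 11388}{\left(223 + 2093\right) - 4762061} = \frac{-566112 - 11388}{2316 - 4762061} = \frac{-566112 - 11388}{-4759745} = \left(-577500\right) \left(- \frac{1}{4759745}\right) = \frac{115500}{951949}$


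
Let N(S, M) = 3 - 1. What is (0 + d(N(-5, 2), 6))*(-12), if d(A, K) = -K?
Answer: 72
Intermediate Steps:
N(S, M) = 2
(0 + d(N(-5, 2), 6))*(-12) = (0 - 1*6)*(-12) = (0 - 6)*(-12) = -6*(-12) = 72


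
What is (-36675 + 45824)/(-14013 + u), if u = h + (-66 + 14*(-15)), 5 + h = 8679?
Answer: -9149/5615 ≈ -1.6294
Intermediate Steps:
h = 8674 (h = -5 + 8679 = 8674)
u = 8398 (u = 8674 + (-66 + 14*(-15)) = 8674 + (-66 - 210) = 8674 - 276 = 8398)
(-36675 + 45824)/(-14013 + u) = (-36675 + 45824)/(-14013 + 8398) = 9149/(-5615) = 9149*(-1/5615) = -9149/5615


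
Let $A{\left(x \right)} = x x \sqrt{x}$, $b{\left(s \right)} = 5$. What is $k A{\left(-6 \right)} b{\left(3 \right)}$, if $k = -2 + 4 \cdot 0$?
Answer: $- 360 i \sqrt{6} \approx - 881.82 i$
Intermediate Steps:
$k = -2$ ($k = -2 + 0 = -2$)
$A{\left(x \right)} = x^{\frac{5}{2}}$ ($A{\left(x \right)} = x^{2} \sqrt{x} = x^{\frac{5}{2}}$)
$k A{\left(-6 \right)} b{\left(3 \right)} = - 2 \left(-6\right)^{\frac{5}{2}} \cdot 5 = - 2 \cdot 36 i \sqrt{6} \cdot 5 = - 72 i \sqrt{6} \cdot 5 = - 360 i \sqrt{6}$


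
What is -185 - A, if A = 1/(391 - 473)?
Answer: -15169/82 ≈ -184.99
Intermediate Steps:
A = -1/82 (A = 1/(-82) = -1/82 ≈ -0.012195)
-185 - A = -185 - 1*(-1/82) = -185 + 1/82 = -15169/82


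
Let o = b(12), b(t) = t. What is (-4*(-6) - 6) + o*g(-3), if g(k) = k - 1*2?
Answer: -42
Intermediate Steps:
o = 12
g(k) = -2 + k (g(k) = k - 2 = -2 + k)
(-4*(-6) - 6) + o*g(-3) = (-4*(-6) - 6) + 12*(-2 - 3) = (24 - 6) + 12*(-5) = 18 - 60 = -42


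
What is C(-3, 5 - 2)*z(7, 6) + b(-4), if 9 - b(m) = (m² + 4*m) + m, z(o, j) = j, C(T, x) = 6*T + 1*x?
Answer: -77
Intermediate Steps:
C(T, x) = x + 6*T (C(T, x) = 6*T + x = x + 6*T)
b(m) = 9 - m² - 5*m (b(m) = 9 - ((m² + 4*m) + m) = 9 - (m² + 5*m) = 9 + (-m² - 5*m) = 9 - m² - 5*m)
C(-3, 5 - 2)*z(7, 6) + b(-4) = ((5 - 2) + 6*(-3))*6 + (9 - 1*(-4)² - 5*(-4)) = (3 - 18)*6 + (9 - 1*16 + 20) = -15*6 + (9 - 16 + 20) = -90 + 13 = -77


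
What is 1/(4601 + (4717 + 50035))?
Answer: 1/59353 ≈ 1.6848e-5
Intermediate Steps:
1/(4601 + (4717 + 50035)) = 1/(4601 + 54752) = 1/59353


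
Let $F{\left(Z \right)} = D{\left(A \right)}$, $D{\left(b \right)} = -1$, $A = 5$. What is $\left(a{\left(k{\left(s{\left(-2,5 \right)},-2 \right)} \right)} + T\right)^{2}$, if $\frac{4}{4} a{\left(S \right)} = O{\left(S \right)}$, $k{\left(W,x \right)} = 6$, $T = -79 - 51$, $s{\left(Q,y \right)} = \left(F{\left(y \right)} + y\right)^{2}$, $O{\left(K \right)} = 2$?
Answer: $16384$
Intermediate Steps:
$F{\left(Z \right)} = -1$
$s{\left(Q,y \right)} = \left(-1 + y\right)^{2}$
$T = -130$
$a{\left(S \right)} = 2$
$\left(a{\left(k{\left(s{\left(-2,5 \right)},-2 \right)} \right)} + T\right)^{2} = \left(2 - 130\right)^{2} = \left(-128\right)^{2} = 16384$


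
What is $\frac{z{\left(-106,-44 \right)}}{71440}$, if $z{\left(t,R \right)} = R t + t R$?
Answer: $\frac{583}{4465} \approx 0.13057$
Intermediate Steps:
$z{\left(t,R \right)} = 2 R t$ ($z{\left(t,R \right)} = R t + R t = 2 R t$)
$\frac{z{\left(-106,-44 \right)}}{71440} = \frac{2 \left(-44\right) \left(-106\right)}{71440} = 9328 \cdot \frac{1}{71440} = \frac{583}{4465}$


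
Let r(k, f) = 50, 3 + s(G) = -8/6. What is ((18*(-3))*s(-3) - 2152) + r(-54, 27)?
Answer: -1868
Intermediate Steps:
s(G) = -13/3 (s(G) = -3 - 8/6 = -3 - 8*⅙ = -3 - 4/3 = -13/3)
((18*(-3))*s(-3) - 2152) + r(-54, 27) = ((18*(-3))*(-13/3) - 2152) + 50 = (-54*(-13/3) - 2152) + 50 = (234 - 2152) + 50 = -1918 + 50 = -1868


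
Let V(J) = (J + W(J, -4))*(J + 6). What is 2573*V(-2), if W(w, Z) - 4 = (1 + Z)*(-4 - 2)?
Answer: 205840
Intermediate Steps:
W(w, Z) = -2 - 6*Z (W(w, Z) = 4 + (1 + Z)*(-4 - 2) = 4 + (1 + Z)*(-6) = 4 + (-6 - 6*Z) = -2 - 6*Z)
V(J) = (6 + J)*(22 + J) (V(J) = (J + (-2 - 6*(-4)))*(J + 6) = (J + (-2 + 24))*(6 + J) = (J + 22)*(6 + J) = (22 + J)*(6 + J) = (6 + J)*(22 + J))
2573*V(-2) = 2573*(132 + (-2)² + 28*(-2)) = 2573*(132 + 4 - 56) = 2573*80 = 205840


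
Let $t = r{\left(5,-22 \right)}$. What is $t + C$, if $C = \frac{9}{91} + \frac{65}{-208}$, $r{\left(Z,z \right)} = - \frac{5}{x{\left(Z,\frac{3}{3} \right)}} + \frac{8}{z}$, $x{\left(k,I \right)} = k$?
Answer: $- \frac{25261}{16016} \approx -1.5772$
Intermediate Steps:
$r{\left(Z,z \right)} = - \frac{5}{Z} + \frac{8}{z}$
$t = - \frac{15}{11}$ ($t = - \frac{5}{5} + \frac{8}{-22} = \left(-5\right) \frac{1}{5} + 8 \left(- \frac{1}{22}\right) = -1 - \frac{4}{11} = - \frac{15}{11} \approx -1.3636$)
$C = - \frac{311}{1456}$ ($C = 9 \cdot \frac{1}{91} + 65 \left(- \frac{1}{208}\right) = \frac{9}{91} - \frac{5}{16} = - \frac{311}{1456} \approx -0.2136$)
$t + C = - \frac{15}{11} - \frac{311}{1456} = - \frac{25261}{16016}$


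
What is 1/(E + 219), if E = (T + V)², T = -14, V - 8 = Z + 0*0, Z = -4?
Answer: 1/319 ≈ 0.0031348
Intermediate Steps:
V = 4 (V = 8 + (-4 + 0*0) = 8 + (-4 + 0) = 8 - 4 = 4)
E = 100 (E = (-14 + 4)² = (-10)² = 100)
1/(E + 219) = 1/(100 + 219) = 1/319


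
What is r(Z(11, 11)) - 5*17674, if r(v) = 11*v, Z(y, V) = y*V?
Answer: -87039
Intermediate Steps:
Z(y, V) = V*y
r(Z(11, 11)) - 5*17674 = 11*(11*11) - 5*17674 = 11*121 - 88370 = 1331 - 88370 = -87039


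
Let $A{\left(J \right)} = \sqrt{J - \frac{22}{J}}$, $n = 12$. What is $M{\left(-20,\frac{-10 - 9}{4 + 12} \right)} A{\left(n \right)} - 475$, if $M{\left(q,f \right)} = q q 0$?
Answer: $-475$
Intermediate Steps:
$M{\left(q,f \right)} = 0$ ($M{\left(q,f \right)} = q^{2} \cdot 0 = 0$)
$M{\left(-20,\frac{-10 - 9}{4 + 12} \right)} A{\left(n \right)} - 475 = 0 \sqrt{12 - \frac{22}{12}} - 475 = 0 \sqrt{12 - \frac{11}{6}} - 475 = 0 \sqrt{\frac{61}{6}} - 475 = 0 \frac{\sqrt{366}}{6} - 475 = 0 - 475 = -475$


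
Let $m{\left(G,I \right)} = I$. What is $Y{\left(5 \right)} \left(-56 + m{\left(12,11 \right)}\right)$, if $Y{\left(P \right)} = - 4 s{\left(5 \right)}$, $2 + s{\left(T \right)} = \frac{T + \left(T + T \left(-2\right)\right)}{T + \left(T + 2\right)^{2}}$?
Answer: $-360$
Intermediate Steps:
$s{\left(T \right)} = -2$ ($s{\left(T \right)} = -2 + \frac{T + \left(T + T \left(-2\right)\right)}{T + \left(T + 2\right)^{2}} = -2 + \frac{T + \left(T - 2 T\right)}{T + \left(2 + T\right)^{2}} = -2 + \frac{T - T}{T + \left(2 + T\right)^{2}} = -2 + \frac{0}{T + \left(2 + T\right)^{2}} = -2 + 0 = -2$)
$Y{\left(P \right)} = 8$ ($Y{\left(P \right)} = \left(-4\right) \left(-2\right) = 8$)
$Y{\left(5 \right)} \left(-56 + m{\left(12,11 \right)}\right) = 8 \left(-56 + 11\right) = 8 \left(-45\right) = -360$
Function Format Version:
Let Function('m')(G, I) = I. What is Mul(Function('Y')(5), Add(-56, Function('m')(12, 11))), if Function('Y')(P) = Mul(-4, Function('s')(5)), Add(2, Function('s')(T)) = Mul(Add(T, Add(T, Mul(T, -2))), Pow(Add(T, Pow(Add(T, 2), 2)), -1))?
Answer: -360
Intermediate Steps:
Function('s')(T) = -2 (Function('s')(T) = Add(-2, Mul(Add(T, Add(T, Mul(T, -2))), Pow(Add(T, Pow(Add(T, 2), 2)), -1))) = Add(-2, Mul(Add(T, Add(T, Mul(-2, T))), Pow(Add(T, Pow(Add(2, T), 2)), -1))) = Add(-2, Mul(Add(T, Mul(-1, T)), Pow(Add(T, Pow(Add(2, T), 2)), -1))) = Add(-2, Mul(0, Pow(Add(T, Pow(Add(2, T), 2)), -1))) = Add(-2, 0) = -2)
Function('Y')(P) = 8 (Function('Y')(P) = Mul(-4, -2) = 8)
Mul(Function('Y')(5), Add(-56, Function('m')(12, 11))) = Mul(8, Add(-56, 11)) = Mul(8, -45) = -360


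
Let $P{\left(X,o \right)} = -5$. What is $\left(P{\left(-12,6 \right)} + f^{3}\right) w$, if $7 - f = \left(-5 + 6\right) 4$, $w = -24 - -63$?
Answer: $858$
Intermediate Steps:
$w = 39$ ($w = -24 + 63 = 39$)
$f = 3$ ($f = 7 - \left(-5 + 6\right) 4 = 7 - 1 \cdot 4 = 7 - 4 = 3$)
$\left(P{\left(-12,6 \right)} + f^{3}\right) w = \left(-5 + 3^{3}\right) 39 = \left(-5 + 27\right) 39 = 22 \cdot 39 = 858$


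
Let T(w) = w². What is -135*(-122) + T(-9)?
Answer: 16551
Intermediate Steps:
-135*(-122) + T(-9) = -135*(-122) + (-9)² = 16470 + 81 = 16551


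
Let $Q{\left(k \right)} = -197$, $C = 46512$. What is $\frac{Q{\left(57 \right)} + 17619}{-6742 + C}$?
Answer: $\frac{8711}{19885} \approx 0.43807$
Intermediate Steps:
$\frac{Q{\left(57 \right)} + 17619}{-6742 + C} = \frac{-197 + 17619}{-6742 + 46512} = \frac{17422}{39770} = 17422 \cdot \frac{1}{39770} = \frac{8711}{19885}$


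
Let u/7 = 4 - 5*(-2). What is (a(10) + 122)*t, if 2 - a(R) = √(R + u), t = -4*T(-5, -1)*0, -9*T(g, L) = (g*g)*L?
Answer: 0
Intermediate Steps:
u = 98 (u = 7*(4 - 5*(-2)) = 7*(4 + 10) = 7*14 = 98)
T(g, L) = -L*g²/9 (T(g, L) = -g*g*L/9 = -g²*L/9 = -L*g²/9)
t = 0 (t = -(-4)*(-1)*(-5)²/9*0 = -(-4)*(-1)*25/9*0 = -4*25/9*0 = -100/9*0 = 0)
a(R) = 2 - √(98 + R) (a(R) = 2 - √(R + 98) = 2 - √(98 + R))
(a(10) + 122)*t = ((2 - √(98 + 10)) + 122)*0 = ((2 - √108) + 122)*0 = ((2 - 6*√3) + 122)*0 = (124 - 6*√3)*0 = 0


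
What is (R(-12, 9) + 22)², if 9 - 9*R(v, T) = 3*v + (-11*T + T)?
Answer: 1369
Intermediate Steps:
R(v, T) = 1 - v/3 + 10*T/9 (R(v, T) = 1 - (3*v + (-11*T + T))/9 = 1 - (3*v - 10*T)/9 = 1 - (-10*T + 3*v)/9 = 1 + (-v/3 + 10*T/9) = 1 - v/3 + 10*T/9)
(R(-12, 9) + 22)² = ((1 - ⅓*(-12) + (10/9)*9) + 22)² = ((1 + 4 + 10) + 22)² = (15 + 22)² = 37² = 1369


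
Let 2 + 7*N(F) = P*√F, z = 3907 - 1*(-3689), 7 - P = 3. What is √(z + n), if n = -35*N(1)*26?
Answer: 2*√1834 ≈ 85.650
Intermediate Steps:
P = 4 (P = 7 - 1*3 = 7 - 3 = 4)
z = 7596 (z = 3907 + 3689 = 7596)
N(F) = -2/7 + 4*√F/7 (N(F) = -2/7 + (4*√F)/7 = -2/7 + 4*√F/7)
n = -260 (n = -35*(-2/7 + 4*√1/7)*26 = -35*(-2/7 + (4/7)*1)*26 = -35*(-2/7 + 4/7)*26 = -35*2/7*26 = -10*26 = -260)
√(z + n) = √(7596 - 260) = √7336 = 2*√1834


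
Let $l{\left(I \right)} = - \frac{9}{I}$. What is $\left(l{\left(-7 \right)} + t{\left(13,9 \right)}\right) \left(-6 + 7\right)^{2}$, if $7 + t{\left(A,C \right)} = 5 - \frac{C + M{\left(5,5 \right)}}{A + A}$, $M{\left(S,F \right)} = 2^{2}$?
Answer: $- \frac{17}{14} \approx -1.2143$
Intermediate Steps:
$M{\left(S,F \right)} = 4$
$t{\left(A,C \right)} = -2 - \frac{4 + C}{2 A}$ ($t{\left(A,C \right)} = -7 + \left(5 - \frac{C + 4}{A + A}\right) = -7 + \left(5 - \frac{4 + C}{2 A}\right) = -2 - \frac{4 + C}{2 A}$)
$\left(l{\left(-7 \right)} + t{\left(13,9 \right)}\right) \left(-6 + 7\right)^{2} = \left(- \frac{9}{-7} + \frac{-4 - 9 - 52}{2 \cdot 13}\right) \left(-6 + 7\right)^{2} = \left(\left(-9\right) \left(- \frac{1}{7}\right) + \frac{1}{2} \cdot \frac{1}{13} \left(-4 - 9 - 52\right)\right) 1^{2} = \left(\frac{9}{7} + \frac{1}{2} \cdot \frac{1}{13} \left(-65\right)\right) 1 = \left(\frac{9}{7} - \frac{5}{2}\right) 1 = \left(- \frac{17}{14}\right) 1 = - \frac{17}{14}$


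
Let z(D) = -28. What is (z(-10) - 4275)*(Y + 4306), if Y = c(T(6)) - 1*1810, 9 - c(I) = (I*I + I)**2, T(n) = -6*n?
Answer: 6820663785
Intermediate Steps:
c(I) = 9 - (I + I**2)**2 (c(I) = 9 - (I*I + I)**2 = 9 - (I**2 + I)**2 = 9 - (I + I**2)**2)
Y = -1589401 (Y = (9 - (-6*6)**2*(1 - 6*6)**2) - 1*1810 = (9 - 1*(-36)**2*(1 - 36)**2) - 1810 = (9 - 1*1296*(-35)**2) - 1810 = (9 - 1*1296*1225) - 1810 = (9 - 1587600) - 1810 = -1587591 - 1810 = -1589401)
(z(-10) - 4275)*(Y + 4306) = (-28 - 4275)*(-1589401 + 4306) = -4303*(-1585095) = 6820663785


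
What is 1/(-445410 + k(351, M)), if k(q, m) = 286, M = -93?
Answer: -1/445124 ≈ -2.2466e-6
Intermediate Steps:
1/(-445410 + k(351, M)) = 1/(-445410 + 286) = 1/(-445124) = -1/445124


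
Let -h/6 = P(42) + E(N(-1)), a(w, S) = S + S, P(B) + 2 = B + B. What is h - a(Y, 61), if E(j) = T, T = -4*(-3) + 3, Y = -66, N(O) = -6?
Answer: -704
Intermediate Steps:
P(B) = -2 + 2*B (P(B) = -2 + (B + B) = -2 + 2*B)
T = 15 (T = 12 + 3 = 15)
E(j) = 15
a(w, S) = 2*S
h = -582 (h = -6*((-2 + 2*42) + 15) = -6*((-2 + 84) + 15) = -6*(82 + 15) = -6*97 = -582)
h - a(Y, 61) = -582 - 2*61 = -582 - 1*122 = -582 - 122 = -704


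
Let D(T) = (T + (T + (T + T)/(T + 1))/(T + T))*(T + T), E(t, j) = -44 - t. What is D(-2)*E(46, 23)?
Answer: -900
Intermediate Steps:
D(T) = 2*T*(T + (T + 2*T/(1 + T))/(2*T)) (D(T) = (T + (T + (2*T)/(1 + T))/((2*T)))*(2*T) = (T + (T + 2*T/(1 + T))*(1/(2*T)))*(2*T) = (T + (T + 2*T/(1 + T))/(2*T))*(2*T) = 2*T*(T + (T + 2*T/(1 + T))/(2*T)))
D(-2)*E(46, 23) = (-2*(3 + 2*(-2)**2 + 3*(-2))/(1 - 2))*(-44 - 1*46) = (-2*(3 + 2*4 - 6)/(-1))*(-44 - 46) = -2*(-1)*(3 + 8 - 6)*(-90) = -2*(-1)*5*(-90) = 10*(-90) = -900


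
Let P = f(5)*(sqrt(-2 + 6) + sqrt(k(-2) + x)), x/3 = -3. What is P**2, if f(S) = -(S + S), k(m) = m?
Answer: -700 + 400*I*sqrt(11) ≈ -700.0 + 1326.7*I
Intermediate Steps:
x = -9 (x = 3*(-3) = -9)
f(S) = -2*S
P = -20 - 10*I*sqrt(11) (P = (-2*5)*(sqrt(-2 + 6) + sqrt(-2 - 9)) = -10*(sqrt(4) + sqrt(-11)) = -10*(2 + I*sqrt(11)) = -20 - 10*I*sqrt(11) ≈ -20.0 - 33.166*I)
P**2 = (-20 - 10*I*sqrt(11))**2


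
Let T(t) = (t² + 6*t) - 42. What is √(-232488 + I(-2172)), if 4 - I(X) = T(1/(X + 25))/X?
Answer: I*√1263912022021208613/2331642 ≈ 482.17*I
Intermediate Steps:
T(t) = -42 + t² + 6*t
I(X) = 4 - (-42 + (25 + X)⁻² + 6/(25 + X))/X (I(X) = 4 - (-42 + (1/(X + 25))² + 6/(X + 25))/X = 4 - (-42 + (1/(25 + X))² + 6/(25 + X))/X = 4 - (-42 + (25 + X)⁻² + 6/(25 + X))/X)
√(-232488 + I(-2172)) = √(-232488 + (26099 + 4*(-2172)³ + 242*(-2172)² + 4594*(-2172))/((-2172)*(625 + (-2172)² + 50*(-2172)))) = √(-232488 - (26099 + 4*(-10246592448) + 242*4717584 - 9978168)/(2172*(625 + 4717584 - 108600))) = √(-232488 - 1/2172*(26099 - 40986369792 + 1141655328 - 9978168)/4609609) = √(-232488 - 1/2172*1/4609609*(-39854666533)) = √(-232488 + 39854666533/10012070748) = √(-2327646449394491/10012070748) = I*√1263912022021208613/2331642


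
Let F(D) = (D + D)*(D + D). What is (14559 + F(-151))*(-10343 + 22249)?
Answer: 1259214278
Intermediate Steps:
F(D) = 4*D**2 (F(D) = (2*D)*(2*D) = 4*D**2)
(14559 + F(-151))*(-10343 + 22249) = (14559 + 4*(-151)**2)*(-10343 + 22249) = (14559 + 4*22801)*11906 = (14559 + 91204)*11906 = 105763*11906 = 1259214278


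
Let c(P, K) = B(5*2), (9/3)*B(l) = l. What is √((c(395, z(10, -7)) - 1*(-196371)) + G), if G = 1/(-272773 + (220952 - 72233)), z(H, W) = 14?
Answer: √27198739502179518/372162 ≈ 443.14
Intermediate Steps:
B(l) = l/3
c(P, K) = 10/3 (c(P, K) = (5*2)/3 = (⅓)*10 = 10/3)
G = -1/124054 (G = 1/(-272773 + 148719) = 1/(-124054) = -1/124054 ≈ -8.0610e-6)
√((c(395, z(10, -7)) - 1*(-196371)) + G) = √((10/3 - 1*(-196371)) - 1/124054) = √((10/3 + 196371) - 1/124054) = √(589123/3 - 1/124054) = √(73083064639/372162) = √27198739502179518/372162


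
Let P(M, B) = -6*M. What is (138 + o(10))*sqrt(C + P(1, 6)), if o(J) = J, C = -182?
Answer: 296*I*sqrt(47) ≈ 2029.3*I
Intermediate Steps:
(138 + o(10))*sqrt(C + P(1, 6)) = (138 + 10)*sqrt(-182 - 6*1) = 148*sqrt(-182 - 6) = 148*sqrt(-188) = 148*(2*I*sqrt(47)) = 296*I*sqrt(47)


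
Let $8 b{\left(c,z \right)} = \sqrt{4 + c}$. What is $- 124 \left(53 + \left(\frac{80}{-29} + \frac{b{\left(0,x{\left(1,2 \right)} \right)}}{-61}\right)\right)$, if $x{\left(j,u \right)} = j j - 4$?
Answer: $- \frac{11019849}{1769} \approx -6229.4$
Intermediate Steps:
$x{\left(j,u \right)} = -4 + j^{2}$ ($x{\left(j,u \right)} = j^{2} - 4 = -4 + j^{2}$)
$b{\left(c,z \right)} = \frac{\sqrt{4 + c}}{8}$
$- 124 \left(53 + \left(\frac{80}{-29} + \frac{b{\left(0,x{\left(1,2 \right)} \right)}}{-61}\right)\right) = - 124 \left(53 + \left(\frac{80}{-29} + \frac{\frac{1}{8} \sqrt{4 + 0}}{-61}\right)\right) = - 124 \left(53 + \left(80 \left(- \frac{1}{29}\right) + \frac{\sqrt{4}}{8} \left(- \frac{1}{61}\right)\right)\right) = - 124 \left(53 - \left(\frac{80}{29} - \frac{1}{8} \cdot 2 \left(- \frac{1}{61}\right)\right)\right) = - 124 \left(53 + \left(- \frac{80}{29} + \frac{1}{4} \left(- \frac{1}{61}\right)\right)\right) = - 124 \left(53 - \frac{19549}{7076}\right) = \left(-124\right) \frac{355479}{7076} = - \frac{11019849}{1769}$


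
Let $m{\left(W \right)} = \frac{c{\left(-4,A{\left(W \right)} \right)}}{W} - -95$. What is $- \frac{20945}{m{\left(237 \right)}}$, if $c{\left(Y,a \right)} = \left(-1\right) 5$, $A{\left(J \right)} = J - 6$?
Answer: $- \frac{992793}{4502} \approx -220.52$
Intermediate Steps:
$A{\left(J \right)} = -6 + J$ ($A{\left(J \right)} = J - 6 = -6 + J$)
$c{\left(Y,a \right)} = -5$
$m{\left(W \right)} = 95 - \frac{5}{W}$ ($m{\left(W \right)} = - \frac{5}{W} - -95 = - \frac{5}{W} + 95 = 95 - \frac{5}{W}$)
$- \frac{20945}{m{\left(237 \right)}} = - \frac{20945}{95 - \frac{5}{237}} = - \frac{20945}{\frac{22510}{237}} = \left(-20945\right) \frac{237}{22510} = - \frac{992793}{4502}$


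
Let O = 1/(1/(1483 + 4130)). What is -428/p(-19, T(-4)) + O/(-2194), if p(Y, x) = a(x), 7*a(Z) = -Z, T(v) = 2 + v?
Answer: -3292225/2194 ≈ -1500.6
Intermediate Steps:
a(Z) = -Z/7 (a(Z) = (-Z)/7 = -Z/7)
p(Y, x) = -x/7
O = 5613 (O = 1/(1/5613) = 5613)
-428/p(-19, T(-4)) + O/(-2194) = -428*(-7/(2 - 4)) + 5613/(-2194) = -428/((-⅐*(-2))) + 5613*(-1/2194) = -428/2/7 - 5613/2194 = -428*7/2 - 5613/2194 = -1498 - 5613/2194 = -3292225/2194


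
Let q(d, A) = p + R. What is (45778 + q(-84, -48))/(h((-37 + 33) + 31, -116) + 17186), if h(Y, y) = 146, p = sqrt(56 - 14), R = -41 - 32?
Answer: 45705/17332 + sqrt(42)/17332 ≈ 2.6374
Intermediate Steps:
R = -73
p = sqrt(42) ≈ 6.4807
q(d, A) = -73 + sqrt(42) (q(d, A) = sqrt(42) - 73 = -73 + sqrt(42))
(45778 + q(-84, -48))/(h((-37 + 33) + 31, -116) + 17186) = (45778 + (-73 + sqrt(42)))/(146 + 17186) = (45705 + sqrt(42))/17332 = (45705 + sqrt(42))*(1/17332) = 45705/17332 + sqrt(42)/17332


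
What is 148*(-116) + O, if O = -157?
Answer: -17325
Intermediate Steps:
148*(-116) + O = 148*(-116) - 157 = -17168 - 157 = -17325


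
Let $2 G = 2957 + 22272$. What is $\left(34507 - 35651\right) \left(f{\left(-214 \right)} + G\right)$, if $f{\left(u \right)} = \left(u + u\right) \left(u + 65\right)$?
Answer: $-87386156$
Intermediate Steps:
$G = \frac{25229}{2}$ ($G = \frac{2957 + 22272}{2} = \frac{1}{2} \cdot 25229 = \frac{25229}{2} \approx 12615.0$)
$f{\left(u \right)} = 2 u \left(65 + u\right)$
$\left(34507 - 35651\right) \left(f{\left(-214 \right)} + G\right) = \left(34507 - 35651\right) \left(2 \left(-214\right) \left(65 - 214\right) + \frac{25229}{2}\right) = - 1144 \left(2 \left(-214\right) \left(-149\right) + \frac{25229}{2}\right) = - 1144 \left(63772 + \frac{25229}{2}\right) = \left(-1144\right) \frac{152773}{2} = -87386156$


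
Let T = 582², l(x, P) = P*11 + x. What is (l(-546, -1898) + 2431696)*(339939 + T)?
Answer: 1635762426336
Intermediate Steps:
l(x, P) = x + 11*P (l(x, P) = 11*P + x = x + 11*P)
T = 338724
(l(-546, -1898) + 2431696)*(339939 + T) = ((-546 + 11*(-1898)) + 2431696)*(339939 + 338724) = ((-546 - 20878) + 2431696)*678663 = (-21424 + 2431696)*678663 = 2410272*678663 = 1635762426336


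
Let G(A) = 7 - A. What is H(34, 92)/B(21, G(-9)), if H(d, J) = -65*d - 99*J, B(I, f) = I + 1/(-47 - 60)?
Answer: -605513/1123 ≈ -539.19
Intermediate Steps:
B(I, f) = -1/107 + I (B(I, f) = I + 1/(-107) = I - 1/107 = -1/107 + I)
H(d, J) = -99*J - 65*d
H(34, 92)/B(21, G(-9)) = (-99*92 - 65*34)/(-1/107 + 21) = (-9108 - 2210)/(2246/107) = -11318*107/2246 = -605513/1123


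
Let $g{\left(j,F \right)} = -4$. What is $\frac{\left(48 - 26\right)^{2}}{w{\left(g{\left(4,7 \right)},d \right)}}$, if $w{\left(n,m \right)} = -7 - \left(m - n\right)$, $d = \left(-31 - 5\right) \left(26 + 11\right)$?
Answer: $\frac{484}{1321} \approx 0.36639$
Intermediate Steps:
$d = -1332$ ($d = \left(-36\right) 37 = -1332$)
$w{\left(n,m \right)} = -7 + n - m$
$\frac{\left(48 - 26\right)^{2}}{w{\left(g{\left(4,7 \right)},d \right)}} = \frac{\left(48 - 26\right)^{2}}{-7 - 4 - -1332} = \frac{22^{2}}{-7 - 4 + 1332} = \frac{484}{1321}$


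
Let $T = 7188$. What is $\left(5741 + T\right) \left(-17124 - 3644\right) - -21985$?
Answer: $-268487487$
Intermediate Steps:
$\left(5741 + T\right) \left(-17124 - 3644\right) - -21985 = \left(5741 + 7188\right) \left(-17124 - 3644\right) - -21985 = 12929 \left(-20768\right) + 21985 = -268509472 + 21985 = -268487487$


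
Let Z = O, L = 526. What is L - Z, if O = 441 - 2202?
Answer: 2287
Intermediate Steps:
O = -1761
Z = -1761
L - Z = 526 - 1*(-1761) = 526 + 1761 = 2287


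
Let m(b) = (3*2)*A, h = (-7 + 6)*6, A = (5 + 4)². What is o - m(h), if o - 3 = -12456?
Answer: -12939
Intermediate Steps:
A = 81 (A = 9² = 81)
h = -6 (h = -1*6 = -6)
m(b) = 486 (m(b) = (3*2)*81 = 6*81 = 486)
o = -12453 (o = 3 - 12456 = -12453)
o - m(h) = -12453 - 1*486 = -12453 - 486 = -12939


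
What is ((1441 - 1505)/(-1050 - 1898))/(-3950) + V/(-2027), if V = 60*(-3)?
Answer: 261987284/2950450525 ≈ 0.088796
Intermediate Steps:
V = -180
((1441 - 1505)/(-1050 - 1898))/(-3950) + V/(-2027) = ((1441 - 1505)/(-1050 - 1898))/(-3950) - 180/(-2027) = -64/(-2948)*(-1/3950) - 180*(-1/2027) = -64*(-1/2948)*(-1/3950) + 180/2027 = (16/737)*(-1/3950) + 180/2027 = -8/1455575 + 180/2027 = 261987284/2950450525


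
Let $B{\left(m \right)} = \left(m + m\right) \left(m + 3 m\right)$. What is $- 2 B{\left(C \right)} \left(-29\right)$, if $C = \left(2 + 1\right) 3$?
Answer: $37584$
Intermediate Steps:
$C = 9$ ($C = 3 \cdot 3 = 9$)
$B{\left(m \right)} = 8 m^{2}$ ($B{\left(m \right)} = 2 m 4 m = 8 m^{2}$)
$- 2 B{\left(C \right)} \left(-29\right) = - 2 \cdot 8 \cdot 9^{2} \left(-29\right) = - 2 \cdot 8 \cdot 81 \left(-29\right) = \left(-2\right) 648 \left(-29\right) = \left(-1296\right) \left(-29\right) = 37584$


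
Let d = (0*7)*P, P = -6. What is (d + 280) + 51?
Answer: 331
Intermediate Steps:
d = 0 (d = (0*7)*(-6) = 0*(-6) = 0)
(d + 280) + 51 = (0 + 280) + 51 = 280 + 51 = 331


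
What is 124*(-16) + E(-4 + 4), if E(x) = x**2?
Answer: -1984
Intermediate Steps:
124*(-16) + E(-4 + 4) = 124*(-16) + (-4 + 4)**2 = -1984 + 0**2 = -1984 + 0 = -1984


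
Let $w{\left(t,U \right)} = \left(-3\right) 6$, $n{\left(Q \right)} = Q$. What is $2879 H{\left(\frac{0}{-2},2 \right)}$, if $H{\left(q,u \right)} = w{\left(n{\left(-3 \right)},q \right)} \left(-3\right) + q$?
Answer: $155466$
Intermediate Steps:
$w{\left(t,U \right)} = -18$
$H{\left(q,u \right)} = 54 + q$ ($H{\left(q,u \right)} = \left(-18\right) \left(-3\right) + q = 54 + q$)
$2879 H{\left(\frac{0}{-2},2 \right)} = 2879 \left(54 + \frac{0}{-2}\right) = 2879 \left(54 + 0 \left(- \frac{1}{2}\right)\right) = 2879 \left(54 + 0\right) = 2879 \cdot 54 = 155466$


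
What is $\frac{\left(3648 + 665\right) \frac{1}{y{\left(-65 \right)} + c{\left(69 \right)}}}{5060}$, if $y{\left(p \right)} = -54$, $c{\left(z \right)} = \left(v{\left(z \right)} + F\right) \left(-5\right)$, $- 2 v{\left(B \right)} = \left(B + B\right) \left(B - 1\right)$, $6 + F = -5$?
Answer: $\frac{4313}{118712660} \approx 3.6331 \cdot 10^{-5}$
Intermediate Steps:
$F = -11$ ($F = -6 - 5 = -11$)
$v{\left(B \right)} = - B \left(-1 + B\right)$ ($v{\left(B \right)} = - \frac{\left(B + B\right) \left(B - 1\right)}{2} = - \frac{2 B \left(-1 + B\right)}{2} = - B \left(-1 + B\right)$)
$c{\left(z \right)} = 55 - 5 z \left(1 - z\right)$ ($c{\left(z \right)} = \left(z \left(1 - z\right) - 11\right) \left(-5\right) = \left(-11 + z \left(1 - z\right)\right) \left(-5\right) = 55 - 5 z \left(1 - z\right)$)
$\frac{\left(3648 + 665\right) \frac{1}{y{\left(-65 \right)} + c{\left(69 \right)}}}{5060} = \frac{\left(3648 + 665\right) \frac{1}{-54 + \left(55 + 5 \cdot 69 \left(-1 + 69\right)\right)}}{5060} = \frac{4313}{-54 + \left(55 + 5 \cdot 69 \cdot 68\right)} \frac{1}{5060} = \frac{4313}{-54 + \left(55 + 23460\right)} \frac{1}{5060} = \frac{4313}{-54 + 23515} \cdot \frac{1}{5060} = \frac{4313}{23461} \cdot \frac{1}{5060} = \frac{4313}{118712660}$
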